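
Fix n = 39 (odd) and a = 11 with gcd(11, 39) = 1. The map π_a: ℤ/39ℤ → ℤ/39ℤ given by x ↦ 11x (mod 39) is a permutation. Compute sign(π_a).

+1

Start at x=25: 25 → 2 → 22 → 8 → 10 → 32 → 1 → … (one orbit).
Decompose π into cycles: lengths [12, 12, 12, 2, 1] (5 cycles, including the fixed point 0).
5 cycles on 39: each ℓ→(−1)^(ℓ−1), product (−1)^34 = +1.
Via Zolotarev, sign(π_{11}) = (11|39) = +1.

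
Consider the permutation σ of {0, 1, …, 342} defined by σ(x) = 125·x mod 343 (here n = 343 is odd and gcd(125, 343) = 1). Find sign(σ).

-1

Trace 258: π^k(258) = [258, 8, 314, 148, 321, 337, 279] for k=0..6.
Cycle lengths of π_125 on ℤ/343ℤ: [98, 98, 98, 14, 14, 14, 2, 2, 2, 1]; 10 cycles in total.
n − c = 343 − 10 = 333; sign = (−1)^333 = -1.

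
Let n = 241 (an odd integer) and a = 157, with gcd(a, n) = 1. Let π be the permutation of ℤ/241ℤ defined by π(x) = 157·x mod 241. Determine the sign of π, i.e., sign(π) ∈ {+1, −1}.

Start at x=101: 101 → 192 → 19 → 91 → 68 → 72 → 218 → … (one orbit).
Decompose π into cycles: lengths [240, 1] (2 cycles, including the fixed point 0).
241 − 2 = 239 transpositions; sign(π) = (−1)^239 = -1.
The Jacobi symbol (157|241) = -1 (Zolotarev) agrees.

-1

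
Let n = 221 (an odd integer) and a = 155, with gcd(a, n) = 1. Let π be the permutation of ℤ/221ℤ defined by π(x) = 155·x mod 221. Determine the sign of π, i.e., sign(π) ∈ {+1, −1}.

Orbit of 155 under x↦155x: [155, 157, 25, 118, 168, 183, 77]… (length divides ord_221(155)).
The orbit structure of x ↦ 155x mod 221: 33 orbits of sizes [8, 8, 8, 8, 8, 8, 8, 8, 8, 8, 8, 8, 8, 8, 8, 8, 8, 8, 8, 8, 8, 8, 8, 8, 8, 8, 2, 2, 2, 2, 2, 2, 1].
n − c = 221 − 33 = 188; sign = (−1)^188 = +1.
Check: (155/221) = +1 by Zolotarev.

+1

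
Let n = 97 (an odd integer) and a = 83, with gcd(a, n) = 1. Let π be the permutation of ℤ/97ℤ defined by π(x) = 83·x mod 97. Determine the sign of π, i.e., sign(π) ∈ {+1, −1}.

Orbit of 82 under x↦83x: [82, 16, 67, 32, 37, 64, 74]… (length divides ord_97(83)).
The orbit structure of x ↦ 83x mod 97: 2 orbits of sizes [96, 1].
2 cycles on 97: each ℓ→(−1)^(ℓ−1), product (−1)^95 = -1.
Check: (83/97) = -1 by Zolotarev.

-1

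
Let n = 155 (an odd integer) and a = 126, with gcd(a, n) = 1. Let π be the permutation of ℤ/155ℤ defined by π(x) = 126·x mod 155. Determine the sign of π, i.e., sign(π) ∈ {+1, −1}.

Start at x=126: 126 → 66 → 101 → 16 → 1 → 126 (one orbit).
Decompose π into cycles: lengths [5, 5, 5, 5, 5, 5, 5, 5, 5, 5, 5, 5, 5, 5, 5, 5, 5, 5, 5, 5, 5, 5, 5, 5, 5, 5, 5, 5, 5, 5, 1, 1, 1, 1, 1] (35 cycles, including the fixed point 0).
35 cycles on 155: each ℓ→(−1)^(ℓ−1), product (−1)^120 = +1.
(126|155)_J = +1 (Zolotarev's lemma cross-check).

+1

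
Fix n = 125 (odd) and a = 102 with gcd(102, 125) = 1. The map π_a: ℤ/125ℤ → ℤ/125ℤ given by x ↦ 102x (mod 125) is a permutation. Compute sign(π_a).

Orbit of 17 under x↦102x: [17, 109, 118, 36, 47, 44, 113]… (length divides ord_125(102)).
Cycle type of π: 100 + 20 + 4 + 1; total 4 cycles.
125 − 4 = 121 transpositions; sign(π) = (−1)^121 = -1.

-1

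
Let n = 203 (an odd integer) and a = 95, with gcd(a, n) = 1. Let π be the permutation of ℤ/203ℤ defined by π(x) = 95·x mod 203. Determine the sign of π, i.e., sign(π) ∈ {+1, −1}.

-1

Orbit of 72 under x↦95x: [72, 141, 200, 121, 127, 88, 37]… (length divides ord_203(95)).
Cycle type of π: 84×2 + 28 + 3×2 + 1; total 6 cycles.
sign(π) = (−1)^{n − #cycles} = (−1)^{203−6} = (−1)^197 = -1.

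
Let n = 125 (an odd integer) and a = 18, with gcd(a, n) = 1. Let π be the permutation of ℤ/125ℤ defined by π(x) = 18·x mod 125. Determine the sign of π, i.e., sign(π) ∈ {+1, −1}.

Orbit of 82 under x↦18x: [82, 101, 68, 99, 32, 76, 118]… (length divides ord_125(18)).
π_18 has 12 disjoint cycles with lengths [20, 20, 20, 20, 20, 4, 4, 4, 4, 4, 4, 1] on {0,…,124}.
With 12 cycles on 125 points, sign = (−1)^{125−12} = -1.

-1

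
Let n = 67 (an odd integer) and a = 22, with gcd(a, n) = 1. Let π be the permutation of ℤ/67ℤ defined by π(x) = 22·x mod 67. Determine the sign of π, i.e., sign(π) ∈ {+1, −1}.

+1

Orbit of 24 under x↦22x: [24, 59, 25, 14, 40, 9, 64]… (length divides ord_67(22)).
The orbit structure of x ↦ 22x mod 67: 7 orbits of sizes [11, 11, 11, 11, 11, 11, 1].
n − c = 67 − 7 = 60; sign = (−1)^60 = +1.
Zolotarev: (22|67) = +1, matching the cycle-count sign.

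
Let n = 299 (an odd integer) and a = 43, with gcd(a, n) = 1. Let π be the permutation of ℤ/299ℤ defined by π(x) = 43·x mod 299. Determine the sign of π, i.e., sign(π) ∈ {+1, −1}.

-1

Start at x=199: 199 → 185 → 181 → 9 → 88 → 196 → 56 → … (one orbit).
Cycle type of π: 66×4 + 22 + 6×2 + 1; total 8 cycles.
sign(π) = (−1)^{n − #cycles} = (−1)^{299−8} = (−1)^291 = -1.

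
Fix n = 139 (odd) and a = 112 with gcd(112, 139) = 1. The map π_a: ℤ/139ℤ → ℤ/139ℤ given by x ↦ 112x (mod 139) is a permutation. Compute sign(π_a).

+1

Start at x=57: 57 → 129 → 131 → 77 → 6 → 116 → 65 → … (one orbit).
Cycle type of π: 23×6 + 1; total 7 cycles.
n − c = 139 − 7 = 132; sign = (−1)^132 = +1.
Check: (112/139) = +1 by Zolotarev.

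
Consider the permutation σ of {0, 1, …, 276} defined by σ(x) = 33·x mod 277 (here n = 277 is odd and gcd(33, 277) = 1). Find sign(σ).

-1

Trace 122: π^k(122) = [122, 148, 175, 235, 276, 244, 19] for k=0..6.
The orbit structure of x ↦ 33x mod 277: 4 orbits of sizes [92, 92, 92, 1].
n − c = 277 − 4 = 273; sign = (−1)^273 = -1.
Zolotarev: (33|277) = -1, matching the cycle-count sign.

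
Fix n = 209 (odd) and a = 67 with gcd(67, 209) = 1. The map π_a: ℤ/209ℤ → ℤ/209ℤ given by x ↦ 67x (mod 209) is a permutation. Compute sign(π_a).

-1

Start at x=12: 12 → 177 → 155 → 144 → 34 → 188 → 56 → … (one orbit).
The orbit structure of x ↦ 67x mod 209: 22 orbits of sizes [18, 18, 18, 18, 18, 18, 18, 18, 18, 18, 18, 1, 1, 1, 1, 1, 1, 1, 1, 1, 1, 1].
22 cycles on 209: each ℓ→(−1)^(ℓ−1), product (−1)^187 = -1.
Via Zolotarev, sign(π_{67}) = (67|209) = -1.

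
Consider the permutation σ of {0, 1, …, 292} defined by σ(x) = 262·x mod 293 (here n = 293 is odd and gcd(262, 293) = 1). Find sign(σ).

+1

Trace 26: π^k(26) = [26, 73, 81, 126, 196, 77, 250] for k=0..6.
Cycle type of π: 73×4 + 1; total 5 cycles.
5 cycles on 293: each ℓ→(−1)^(ℓ−1), product (−1)^288 = +1.
The Jacobi symbol (262|293) = +1 (Zolotarev) agrees.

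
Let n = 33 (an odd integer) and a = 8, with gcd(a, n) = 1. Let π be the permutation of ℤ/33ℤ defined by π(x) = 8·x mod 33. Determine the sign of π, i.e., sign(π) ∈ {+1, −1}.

+1

Orbit of 25 under x↦8x: [25, 2, 16, 29, 1, 8, 31]… (length divides ord_33(8)).
The orbit structure of x ↦ 8x mod 33: 5 orbits of sizes [10, 10, 10, 2, 1].
33 − 5 = 28 transpositions; sign(π) = (−1)^28 = +1.
(8|33)_J = +1 (Zolotarev's lemma cross-check).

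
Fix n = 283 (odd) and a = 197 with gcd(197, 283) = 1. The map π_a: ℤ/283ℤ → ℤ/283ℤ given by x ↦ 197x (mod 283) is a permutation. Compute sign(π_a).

-1

Trace 177: π^k(177) = [177, 60, 217, 16, 39, 42, 67] for k=0..6.
4 cycles of lengths [94, 94, 94, 1].
283 − 4 = 279 transpositions; sign(π) = (−1)^279 = -1.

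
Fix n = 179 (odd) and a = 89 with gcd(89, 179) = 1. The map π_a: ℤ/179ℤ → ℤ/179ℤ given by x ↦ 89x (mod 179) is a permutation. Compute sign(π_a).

Start at x=65: 65 → 57 → 61 → 59 → 60 → 149 → 15 → … (one orbit).
Cycle type of π: 89×2 + 1; total 3 cycles.
n − c = 179 − 3 = 176; sign = (−1)^176 = +1.

+1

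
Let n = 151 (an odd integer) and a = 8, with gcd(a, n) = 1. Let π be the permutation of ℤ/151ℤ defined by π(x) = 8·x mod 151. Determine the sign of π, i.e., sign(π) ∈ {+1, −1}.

Start at x=19: 19 → 1 → 8 → 64 → 59 → 19 (one orbit).
Cycle type of π: 5×30 + 1; total 31 cycles.
With 31 cycles on 151 points, sign = (−1)^{151−31} = +1.
Zolotarev: (8|151) = +1, matching the cycle-count sign.

+1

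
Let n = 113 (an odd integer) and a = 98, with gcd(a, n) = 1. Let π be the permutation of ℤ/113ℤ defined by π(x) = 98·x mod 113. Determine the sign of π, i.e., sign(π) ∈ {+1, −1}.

Trace 112: π^k(112) = [112, 15, 1, 98] for k=0..3.
Cycle type of π: 4×28 + 1; total 29 cycles.
Σ(ℓ_i−1) = 113−29 = 84; sign = (−1)^84 = +1.

+1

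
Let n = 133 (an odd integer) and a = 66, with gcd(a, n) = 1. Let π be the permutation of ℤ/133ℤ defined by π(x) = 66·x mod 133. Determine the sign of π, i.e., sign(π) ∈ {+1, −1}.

-1

Trace 83: π^k(83) = [83, 25, 54, 106, 80, 93, 20] for k=0..6.
Cycle type of π: 18×6 + 9×2 + 6 + 1; total 10 cycles.
With 10 cycles on 133 points, sign = (−1)^{133−10} = -1.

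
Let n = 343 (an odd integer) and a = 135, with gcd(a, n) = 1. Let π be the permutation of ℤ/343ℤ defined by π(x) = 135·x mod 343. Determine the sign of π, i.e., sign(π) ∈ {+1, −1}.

+1

Trace 46: π^k(46) = [46, 36, 58, 284, 267, 30, 277] for k=0..6.
Cycle lengths of π_135 on ℤ/343ℤ: [147, 147, 21, 21, 3, 3, 1]; 7 cycles in total.
Σ(ℓ_i−1) = 343−7 = 336; sign = (−1)^336 = +1.
(135|343)_J = +1 (Zolotarev's lemma cross-check).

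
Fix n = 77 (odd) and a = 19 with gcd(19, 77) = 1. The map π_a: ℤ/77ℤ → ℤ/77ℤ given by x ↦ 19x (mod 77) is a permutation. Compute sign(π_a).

+1

Start at x=68: 68 → 60 → 62 → 23 → 52 → 64 → 61 → … (one orbit).
Cycle lengths of π_19 on ℤ/77ℤ: [30, 30, 10, 6, 1]; 5 cycles in total.
77 − 5 = 72 transpositions; sign(π) = (−1)^72 = +1.
Check: (19/77) = +1 by Zolotarev.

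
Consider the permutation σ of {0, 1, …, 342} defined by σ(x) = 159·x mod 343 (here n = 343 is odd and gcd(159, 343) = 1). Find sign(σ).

-1

Orbit of 186 under x↦159x: [186, 76, 79, 213, 253, 96, 172]… (length divides ord_343(159)).
Decompose π into cycles: lengths [294, 42, 6, 1] (4 cycles, including the fixed point 0).
sign(π) = (−1)^{n − #cycles} = (−1)^{343−4} = (−1)^339 = -1.
The Jacobi symbol (159|343) = -1 (Zolotarev) agrees.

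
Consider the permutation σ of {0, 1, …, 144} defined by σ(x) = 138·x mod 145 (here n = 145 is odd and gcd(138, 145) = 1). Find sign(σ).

Start at x=42: 42 → 141 → 28 → 94 → 67 → 111 → 93 → … (one orbit).
Decompose π into cycles: lengths [28, 28, 28, 28, 14, 14, 4, 1] (8 cycles, including the fixed point 0).
n − c = 145 − 8 = 137; sign = (−1)^137 = -1.
Zolotarev: (138|145) = -1, matching the cycle-count sign.

-1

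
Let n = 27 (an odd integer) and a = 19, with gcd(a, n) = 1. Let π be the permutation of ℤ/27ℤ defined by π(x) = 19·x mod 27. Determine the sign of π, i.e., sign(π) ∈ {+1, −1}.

Orbit of 10 under x↦19x: [10, 1, 19]… (length divides ord_27(19)).
The orbit structure of x ↦ 19x mod 27: 15 orbits of sizes [3, 3, 3, 3, 3, 3, 1, 1, 1, 1, 1, 1, 1, 1, 1].
Σ(ℓ_i−1) = 27−15 = 12; sign = (−1)^12 = +1.

+1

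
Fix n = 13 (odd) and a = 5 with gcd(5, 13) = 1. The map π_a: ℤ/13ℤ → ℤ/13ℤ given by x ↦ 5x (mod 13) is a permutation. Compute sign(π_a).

Trace 8: π^k(8) = [8, 1, 5, 12] for k=0..3.
Cycle type of π: 4×3 + 1; total 4 cycles.
sign(π) = (−1)^{n − #cycles} = (−1)^{13−4} = (−1)^9 = -1.
Check: (5/13) = -1 by Zolotarev.

-1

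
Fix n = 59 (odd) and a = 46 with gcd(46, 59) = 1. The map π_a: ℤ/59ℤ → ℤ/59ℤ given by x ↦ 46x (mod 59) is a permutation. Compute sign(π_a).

+1

Trace 4: π^k(4) = [4, 7, 27, 3, 20, 35, 17] for k=0..6.
Decompose π into cycles: lengths [29, 29, 1] (3 cycles, including the fixed point 0).
3 cycles on 59: each ℓ→(−1)^(ℓ−1), product (−1)^56 = +1.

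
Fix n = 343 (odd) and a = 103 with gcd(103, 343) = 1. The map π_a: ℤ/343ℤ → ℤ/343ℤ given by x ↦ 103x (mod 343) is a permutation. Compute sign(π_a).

Orbit of 186 under x↦103x: [186, 293, 338, 171, 120, 12, 207]… (length divides ord_343(103)).
4 cycles of lengths [294, 42, 6, 1].
4 cycles on 343: each ℓ→(−1)^(ℓ−1), product (−1)^339 = -1.

-1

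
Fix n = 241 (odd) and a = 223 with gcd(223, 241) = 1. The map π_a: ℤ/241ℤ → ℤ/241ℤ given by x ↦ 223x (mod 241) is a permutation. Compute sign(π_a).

+1

Orbit of 72 under x↦223x: [72, 150, 192, 159, 30, 183, 80]… (length divides ord_241(223)).
3 cycles of lengths [120, 120, 1].
241 − 3 = 238 transpositions; sign(π) = (−1)^238 = +1.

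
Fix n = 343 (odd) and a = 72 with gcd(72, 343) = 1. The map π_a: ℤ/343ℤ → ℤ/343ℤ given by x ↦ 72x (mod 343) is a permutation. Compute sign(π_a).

+1

Start at x=169: 169 → 163 → 74 → 183 → 142 → 277 → 50 → … (one orbit).
Cycle lengths of π_72 on ℤ/343ℤ: [147, 147, 21, 21, 3, 3, 1]; 7 cycles in total.
343 − 7 = 336 transpositions; sign(π) = (−1)^336 = +1.
(72|343)_J = +1 (Zolotarev's lemma cross-check).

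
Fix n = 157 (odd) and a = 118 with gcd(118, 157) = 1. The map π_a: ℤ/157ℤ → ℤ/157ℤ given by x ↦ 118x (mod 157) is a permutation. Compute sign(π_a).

+1

Start at x=67: 67 → 56 → 14 → 82 → 99 → 64 → 16 → … (one orbit).
Cycle lengths of π_118 on ℤ/157ℤ: [26, 26, 26, 26, 26, 26, 1]; 7 cycles in total.
n − c = 157 − 7 = 150; sign = (−1)^150 = +1.
The Jacobi symbol (118|157) = +1 (Zolotarev) agrees.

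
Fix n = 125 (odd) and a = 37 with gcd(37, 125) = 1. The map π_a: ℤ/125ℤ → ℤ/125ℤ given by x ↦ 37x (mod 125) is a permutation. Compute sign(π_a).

Orbit of 41 under x↦37x: [41, 17, 4, 23, 101, 112, 19]… (length divides ord_125(37)).
π_37 has 4 disjoint cycles with lengths [100, 20, 4, 1] on {0,…,124}.
Σ(ℓ_i−1) = 125−4 = 121; sign = (−1)^121 = -1.

-1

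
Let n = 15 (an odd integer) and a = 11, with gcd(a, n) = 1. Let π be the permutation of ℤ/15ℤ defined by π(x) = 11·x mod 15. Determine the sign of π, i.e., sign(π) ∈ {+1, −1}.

-1

Trace 1: π^k(1) = [1, 11] for k=0..1.
10 cycles of lengths [2, 2, 2, 2, 2, 1, 1, 1, 1, 1].
With 10 cycles on 15 points, sign = (−1)^{15−10} = -1.
(11|15)_J = -1 (Zolotarev's lemma cross-check).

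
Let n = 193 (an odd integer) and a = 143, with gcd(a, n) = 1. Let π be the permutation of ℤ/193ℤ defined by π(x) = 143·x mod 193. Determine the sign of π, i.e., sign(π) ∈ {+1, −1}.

Start at x=192: 192 → 50 → 9 → 129 → 112 → 190 → 150 → … (one orbit).
Cycle lengths of π_143 on ℤ/193ℤ: [16, 16, 16, 16, 16, 16, 16, 16, 16, 16, 16, 16, 1]; 13 cycles in total.
13 cycles on 193: each ℓ→(−1)^(ℓ−1), product (−1)^180 = +1.
Via Zolotarev, sign(π_{143}) = (143|193) = +1.

+1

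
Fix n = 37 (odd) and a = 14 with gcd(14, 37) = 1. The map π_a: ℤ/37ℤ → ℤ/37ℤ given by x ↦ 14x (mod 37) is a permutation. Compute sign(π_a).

-1

Trace 26: π^k(26) = [26, 31, 27, 8, 1, 14, 11] for k=0..6.
Cycle type of π: 12×3 + 1; total 4 cycles.
Σ(ℓ_i−1) = 37−4 = 33; sign = (−1)^33 = -1.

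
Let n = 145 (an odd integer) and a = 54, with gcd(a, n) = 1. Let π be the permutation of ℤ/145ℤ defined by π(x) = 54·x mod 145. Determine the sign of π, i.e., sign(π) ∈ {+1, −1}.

+1

Trace 141: π^k(141) = [141, 74, 81, 24, 136, 94, 1] for k=0..6.
Cycle lengths of π_54 on ℤ/145ℤ: [14, 14, 14, 14, 14, 14, 14, 14, 7, 7, 7, 7, 2, 2, 1]; 15 cycles in total.
15 cycles on 145: each ℓ→(−1)^(ℓ−1), product (−1)^130 = +1.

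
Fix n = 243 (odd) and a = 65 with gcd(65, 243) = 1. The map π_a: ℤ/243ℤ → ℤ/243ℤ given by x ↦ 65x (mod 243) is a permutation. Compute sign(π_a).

Start at x=148: 148 → 143 → 61 → 77 → 145 → 191 → 22 → … (one orbit).
Cycle type of π: 162 + 54 + 18 + 6 + 2 + 1; total 6 cycles.
243 − 6 = 237 transpositions; sign(π) = (−1)^237 = -1.
(65|243)_J = -1 (Zolotarev's lemma cross-check).

-1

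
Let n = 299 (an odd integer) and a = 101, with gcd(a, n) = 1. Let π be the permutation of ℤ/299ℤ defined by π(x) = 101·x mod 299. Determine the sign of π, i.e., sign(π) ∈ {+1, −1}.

Trace 118: π^k(118) = [118, 257, 243, 25, 133, 277, 170] for k=0..6.
Decompose π into cycles: lengths [66, 66, 66, 66, 11, 11, 6, 6, 1] (9 cycles, including the fixed point 0).
299 − 9 = 290 transpositions; sign(π) = (−1)^290 = +1.
The Jacobi symbol (101|299) = +1 (Zolotarev) agrees.

+1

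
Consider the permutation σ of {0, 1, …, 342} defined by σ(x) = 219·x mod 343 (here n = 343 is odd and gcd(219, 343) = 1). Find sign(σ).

Trace 295: π^k(295) = [295, 121, 88, 64, 296, 340, 29] for k=0..6.
The orbit structure of x ↦ 219x mod 343: 7 orbits of sizes [147, 147, 21, 21, 3, 3, 1].
n − c = 343 − 7 = 336; sign = (−1)^336 = +1.

+1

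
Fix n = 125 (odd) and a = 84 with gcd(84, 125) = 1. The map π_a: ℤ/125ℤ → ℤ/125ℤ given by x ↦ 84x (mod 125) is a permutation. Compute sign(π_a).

+1

Start at x=16: 16 → 94 → 21 → 14 → 51 → 34 → 106 → … (one orbit).
7 cycles of lengths [50, 50, 10, 10, 2, 2, 1].
7 cycles on 125: each ℓ→(−1)^(ℓ−1), product (−1)^118 = +1.
Zolotarev: (84|125) = +1, matching the cycle-count sign.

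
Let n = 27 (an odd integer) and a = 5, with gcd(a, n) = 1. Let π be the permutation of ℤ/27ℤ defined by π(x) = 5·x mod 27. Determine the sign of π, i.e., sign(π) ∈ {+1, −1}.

Orbit of 13 under x↦5x: [13, 11, 1, 5, 25, 17, 4]… (length divides ord_27(5)).
Decompose π into cycles: lengths [18, 6, 2, 1] (4 cycles, including the fixed point 0).
27 − 4 = 23 transpositions; sign(π) = (−1)^23 = -1.

-1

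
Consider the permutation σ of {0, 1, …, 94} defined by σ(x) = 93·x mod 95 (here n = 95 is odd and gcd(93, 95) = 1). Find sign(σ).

Orbit of 4 under x↦93x: [4, 87, 16, 63, 64, 62, 66]… (length divides ord_95(93)).
Decompose π into cycles: lengths [36, 36, 9, 9, 4, 1] (6 cycles, including the fixed point 0).
95 − 6 = 89 transpositions; sign(π) = (−1)^89 = -1.

-1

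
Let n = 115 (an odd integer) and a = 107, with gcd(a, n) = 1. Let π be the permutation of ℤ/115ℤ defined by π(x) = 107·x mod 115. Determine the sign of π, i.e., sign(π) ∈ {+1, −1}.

+1

Orbit of 57 under x↦107x: [57, 4, 83, 26, 22, 54, 28]… (length divides ord_115(107)).
5 cycles of lengths [44, 44, 22, 4, 1].
sign(π) = (−1)^{n − #cycles} = (−1)^{115−5} = (−1)^110 = +1.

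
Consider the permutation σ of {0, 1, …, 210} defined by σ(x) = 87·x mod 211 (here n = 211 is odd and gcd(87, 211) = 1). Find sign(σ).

Orbit of 55 under x↦87x: [55, 143, 203, 148, 5, 13, 76]… (length divides ord_211(87)).
Cycle type of π: 35×6 + 1; total 7 cycles.
211 − 7 = 204 transpositions; sign(π) = (−1)^204 = +1.

+1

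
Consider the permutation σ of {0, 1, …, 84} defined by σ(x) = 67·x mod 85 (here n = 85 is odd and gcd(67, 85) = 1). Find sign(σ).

Trace 1: π^k(1) = [1, 67, 69, 33] for k=0..3.
Cycle lengths of π_67 on ℤ/85ℤ: [4, 4, 4, 4, 4, 4, 4, 4, 4, 4, 4, 4, 4, 4, 4, 4, 4, 2, 2, 2, 2, 2, 2, 2, 2, 1]; 26 cycles in total.
With 26 cycles on 85 points, sign = (−1)^{85−26} = -1.
Zolotarev: (67|85) = -1, matching the cycle-count sign.

-1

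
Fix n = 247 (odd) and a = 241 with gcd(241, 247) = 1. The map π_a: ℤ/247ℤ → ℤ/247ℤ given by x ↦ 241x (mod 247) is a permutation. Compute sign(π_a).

+1

Start at x=241: 241 → 36 → 31 → 61 → 128 → 220 → 162 → … (one orbit).
Cycle lengths of π_241 on ℤ/247ℤ: [36, 36, 36, 36, 36, 36, 18, 12, 1]; 9 cycles in total.
sign(π) = (−1)^{n − #cycles} = (−1)^{247−9} = (−1)^238 = +1.
The Jacobi symbol (241|247) = +1 (Zolotarev) agrees.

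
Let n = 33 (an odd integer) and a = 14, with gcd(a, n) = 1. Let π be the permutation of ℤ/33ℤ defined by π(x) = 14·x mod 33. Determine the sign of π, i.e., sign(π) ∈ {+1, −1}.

Trace 4: π^k(4) = [4, 23, 25, 20, 16, 26, 1] for k=0..6.
6 cycles of lengths [10, 10, 5, 5, 2, 1].
33 − 6 = 27 transpositions; sign(π) = (−1)^27 = -1.

-1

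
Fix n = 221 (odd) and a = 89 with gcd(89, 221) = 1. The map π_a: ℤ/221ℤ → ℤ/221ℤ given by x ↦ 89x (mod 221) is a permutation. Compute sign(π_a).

Start at x=72: 72 → 220 → 132 → 35 → 21 → 101 → 149 → … (one orbit).
22 cycles of lengths [12, 12, 12, 12, 12, 12, 12, 12, 12, 12, 12, 12, 12, 12, 12, 12, 12, 4, 4, 4, 4, 1].
sign(π) = (−1)^{n − #cycles} = (−1)^{221−22} = (−1)^199 = -1.
Via Zolotarev, sign(π_{89}) = (89|221) = -1.

-1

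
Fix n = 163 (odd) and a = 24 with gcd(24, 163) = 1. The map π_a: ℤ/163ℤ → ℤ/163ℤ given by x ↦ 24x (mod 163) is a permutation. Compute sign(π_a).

+1

Orbit of 119 under x↦24x: [119, 85, 84, 60, 136, 4, 96]… (length divides ord_163(24)).
3 cycles of lengths [81, 81, 1].
n − c = 163 − 3 = 160; sign = (−1)^160 = +1.
Check: (24/163) = +1 by Zolotarev.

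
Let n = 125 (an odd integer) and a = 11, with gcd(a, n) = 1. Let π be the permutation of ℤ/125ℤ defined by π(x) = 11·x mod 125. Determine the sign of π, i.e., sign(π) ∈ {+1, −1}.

Trace 46: π^k(46) = [46, 6, 66, 101, 111, 96, 56] for k=0..6.
13 cycles of lengths [25, 25, 25, 25, 5, 5, 5, 5, 1, 1, 1, 1, 1].
13 cycles on 125: each ℓ→(−1)^(ℓ−1), product (−1)^112 = +1.
Check: (11/125) = +1 by Zolotarev.

+1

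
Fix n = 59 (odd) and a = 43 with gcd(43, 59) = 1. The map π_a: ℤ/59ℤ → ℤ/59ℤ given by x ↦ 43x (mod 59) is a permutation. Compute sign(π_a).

Trace 35: π^k(35) = [35, 30, 51, 10, 17, 23, 45] for k=0..6.
Cycle lengths of π_43 on ℤ/59ℤ: [58, 1]; 2 cycles in total.
59 − 2 = 57 transpositions; sign(π) = (−1)^57 = -1.
Zolotarev: (43|59) = -1, matching the cycle-count sign.

-1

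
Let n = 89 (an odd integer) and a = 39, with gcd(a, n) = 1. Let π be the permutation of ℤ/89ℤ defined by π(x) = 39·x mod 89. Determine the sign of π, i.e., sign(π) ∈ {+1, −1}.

+1

Orbit of 16 under x↦39x: [16, 1, 39, 8, 45, 64, 4]… (length divides ord_89(39)).
9 cycles of lengths [11, 11, 11, 11, 11, 11, 11, 11, 1].
sign(π) = (−1)^{n − #cycles} = (−1)^{89−9} = (−1)^80 = +1.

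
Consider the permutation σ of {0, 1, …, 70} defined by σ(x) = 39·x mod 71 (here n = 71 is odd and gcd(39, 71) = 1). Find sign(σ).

-1

Orbit of 23 under x↦39x: [23, 45, 51, 1, 39, 30, 34]… (length divides ord_71(39)).
Cycle lengths of π_39 on ℤ/71ℤ: [14, 14, 14, 14, 14, 1]; 6 cycles in total.
6 cycles on 71: each ℓ→(−1)^(ℓ−1), product (−1)^65 = -1.
Check: (39/71) = -1 by Zolotarev.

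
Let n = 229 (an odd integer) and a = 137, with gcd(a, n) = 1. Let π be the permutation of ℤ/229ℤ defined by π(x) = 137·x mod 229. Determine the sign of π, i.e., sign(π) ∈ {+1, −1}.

-1

Trace 156: π^k(156) = [156, 75, 199, 12, 41, 121, 89] for k=0..6.
2 cycles of lengths [228, 1].
sign(π) = (−1)^{n − #cycles} = (−1)^{229−2} = (−1)^227 = -1.
(137|229)_J = -1 (Zolotarev's lemma cross-check).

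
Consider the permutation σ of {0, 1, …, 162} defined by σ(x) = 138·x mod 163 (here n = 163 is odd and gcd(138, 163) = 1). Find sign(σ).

-1

Trace 36: π^k(36) = [36, 78, 6, 13, 1, 138, 136] for k=0..6.
Decompose π into cycles: lengths [54, 54, 54, 1] (4 cycles, including the fixed point 0).
Σ(ℓ_i−1) = 163−4 = 159; sign = (−1)^159 = -1.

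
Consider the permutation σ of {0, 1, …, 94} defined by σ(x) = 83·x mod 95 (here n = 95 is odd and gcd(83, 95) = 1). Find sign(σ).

Start at x=11: 11 → 58 → 64 → 87 → 1 → 83 → 49 → … (one orbit).
Cycle type of π: 12×6 + 4 + 3×6 + 1; total 14 cycles.
95 − 14 = 81 transpositions; sign(π) = (−1)^81 = -1.

-1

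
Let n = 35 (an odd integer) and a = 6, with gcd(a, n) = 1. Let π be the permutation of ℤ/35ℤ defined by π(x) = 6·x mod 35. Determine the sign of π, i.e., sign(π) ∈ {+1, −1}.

Trace 6: π^k(6) = [6, 1] for k=0..1.
Cycle lengths of π_6 on ℤ/35ℤ: [2, 2, 2, 2, 2, 2, 2, 2, 2, 2, 2, 2, 2, 2, 2, 1, 1, 1, 1, 1]; 20 cycles in total.
sign(π) = (−1)^{n − #cycles} = (−1)^{35−20} = (−1)^15 = -1.
Zolotarev: (6|35) = -1, matching the cycle-count sign.

-1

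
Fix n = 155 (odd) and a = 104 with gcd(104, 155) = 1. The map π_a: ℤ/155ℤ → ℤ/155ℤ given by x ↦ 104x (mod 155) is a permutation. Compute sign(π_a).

Orbit of 56 under x↦104x: [56, 89, 111, 74, 101, 119, 131]… (length divides ord_155(104)).
Cycle lengths of π_104 on ℤ/155ℤ: [30, 30, 30, 30, 30, 2, 2, 1]; 8 cycles in total.
With 8 cycles on 155 points, sign = (−1)^{155−8} = -1.
(104|155)_J = -1 (Zolotarev's lemma cross-check).

-1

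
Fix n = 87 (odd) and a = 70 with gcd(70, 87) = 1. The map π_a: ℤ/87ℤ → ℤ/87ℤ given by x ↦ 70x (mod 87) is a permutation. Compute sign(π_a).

Orbit of 1 under x↦70x: [1, 70, 28, 46]… (length divides ord_87(70)).
Cycle type of π: 4×21 + 1×3; total 24 cycles.
With 24 cycles on 87 points, sign = (−1)^{87−24} = -1.
Zolotarev: (70|87) = -1, matching the cycle-count sign.

-1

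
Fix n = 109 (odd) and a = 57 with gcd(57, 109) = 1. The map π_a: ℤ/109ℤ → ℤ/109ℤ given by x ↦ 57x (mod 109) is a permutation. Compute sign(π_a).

-1

Trace 33: π^k(33) = [33, 28, 70, 66, 56, 31, 23] for k=0..6.
2 cycles of lengths [108, 1].
2 cycles on 109: each ℓ→(−1)^(ℓ−1), product (−1)^107 = -1.
Via Zolotarev, sign(π_{57}) = (57|109) = -1.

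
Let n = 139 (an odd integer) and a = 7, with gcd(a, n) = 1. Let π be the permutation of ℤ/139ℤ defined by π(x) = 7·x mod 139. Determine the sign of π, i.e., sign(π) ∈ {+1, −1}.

+1

Orbit of 49 under x↦7x: [49, 65, 38, 127, 55, 107, 54]… (length divides ord_139(7)).
Cycle type of π: 69×2 + 1; total 3 cycles.
139 − 3 = 136 transpositions; sign(π) = (−1)^136 = +1.
Via Zolotarev, sign(π_{7}) = (7|139) = +1.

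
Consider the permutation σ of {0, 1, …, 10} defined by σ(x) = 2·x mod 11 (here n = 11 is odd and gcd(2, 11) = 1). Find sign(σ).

Start at x=8: 8 → 5 → 10 → 9 → 7 → 3 → 6 → … (one orbit).
The orbit structure of x ↦ 2x mod 11: 2 orbits of sizes [10, 1].
11 − 2 = 9 transpositions; sign(π) = (−1)^9 = -1.
(2|11)_J = -1 (Zolotarev's lemma cross-check).

-1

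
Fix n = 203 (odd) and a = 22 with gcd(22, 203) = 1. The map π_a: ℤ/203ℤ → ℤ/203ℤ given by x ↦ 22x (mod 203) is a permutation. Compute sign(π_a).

+1

Start at x=183: 183 → 169 → 64 → 190 → 120 → 1 → 22 → … (one orbit).
Decompose π into cycles: lengths [14, 14, 14, 14, 14, 14, 14, 14, 14, 14, 14, 14, 14, 14, 1, 1, 1, 1, 1, 1, 1] (21 cycles, including the fixed point 0).
sign(π) = (−1)^{n − #cycles} = (−1)^{203−21} = (−1)^182 = +1.
Zolotarev: (22|203) = +1, matching the cycle-count sign.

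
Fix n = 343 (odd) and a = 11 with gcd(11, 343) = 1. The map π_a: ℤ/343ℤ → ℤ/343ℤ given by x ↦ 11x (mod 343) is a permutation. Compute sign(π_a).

+1

Start at x=4: 4 → 44 → 141 → 179 → 254 → 50 → 207 → … (one orbit).
The orbit structure of x ↦ 11x mod 343: 7 orbits of sizes [147, 147, 21, 21, 3, 3, 1].
Σ(ℓ_i−1) = 343−7 = 336; sign = (−1)^336 = +1.
Check: (11/343) = +1 by Zolotarev.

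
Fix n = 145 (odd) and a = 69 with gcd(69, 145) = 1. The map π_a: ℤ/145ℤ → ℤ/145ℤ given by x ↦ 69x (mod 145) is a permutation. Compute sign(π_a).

-1

Start at x=69: 69 → 121 → 84 → 141 → 14 → 96 → 99 → … (one orbit).
The orbit structure of x ↦ 69x mod 145: 8 orbits of sizes [28, 28, 28, 28, 28, 2, 2, 1].
Σ(ℓ_i−1) = 145−8 = 137; sign = (−1)^137 = -1.
Zolotarev: (69|145) = -1, matching the cycle-count sign.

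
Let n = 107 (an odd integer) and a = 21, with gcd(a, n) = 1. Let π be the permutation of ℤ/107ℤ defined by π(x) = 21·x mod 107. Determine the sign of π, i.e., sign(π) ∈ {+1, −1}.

-1

Start at x=53: 53 → 43 → 47 → 24 → 76 → 98 → 25 → … (one orbit).
2 cycles of lengths [106, 1].
sign(π) = (−1)^{n − #cycles} = (−1)^{107−2} = (−1)^105 = -1.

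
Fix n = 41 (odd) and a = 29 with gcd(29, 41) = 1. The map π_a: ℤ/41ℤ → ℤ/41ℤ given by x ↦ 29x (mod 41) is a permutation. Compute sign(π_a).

Orbit of 27 under x↦29x: [27, 4, 34, 2, 17, 1, 29]… (length divides ord_41(29)).
Cycle lengths of π_29 on ℤ/41ℤ: [40, 1]; 2 cycles in total.
2 cycles on 41: each ℓ→(−1)^(ℓ−1), product (−1)^39 = -1.
Zolotarev: (29|41) = -1, matching the cycle-count sign.

-1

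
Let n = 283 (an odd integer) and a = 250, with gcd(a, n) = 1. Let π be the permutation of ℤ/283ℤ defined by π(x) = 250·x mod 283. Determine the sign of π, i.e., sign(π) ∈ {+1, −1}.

+1

Start at x=61: 61 → 251 → 207 → 244 → 155 → 262 → 127 → … (one orbit).
π_250 has 7 disjoint cycles with lengths [47, 47, 47, 47, 47, 47, 1] on {0,…,282}.
Σ(ℓ_i−1) = 283−7 = 276; sign = (−1)^276 = +1.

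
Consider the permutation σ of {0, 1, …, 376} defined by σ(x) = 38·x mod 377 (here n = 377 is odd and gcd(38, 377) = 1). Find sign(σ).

+1

Orbit of 129 under x↦38x: [129, 1, 38, 313, 207, 326, 324]… (length divides ord_377(38)).
33 cycles of lengths [14, 14, 14, 14, 14, 14, 14, 14, 14, 14, 14, 14, 14, 14, 14, 14, 14, 14, 14, 14, 14, 14, 14, 14, 14, 14, 2, 2, 2, 2, 2, 2, 1].
sign(π) = (−1)^{n − #cycles} = (−1)^{377−33} = (−1)^344 = +1.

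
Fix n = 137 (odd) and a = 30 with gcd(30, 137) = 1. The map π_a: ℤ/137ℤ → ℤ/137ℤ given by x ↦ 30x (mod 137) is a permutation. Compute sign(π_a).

Start at x=37: 37 → 14 → 9 → 133 → 17 → 99 → 93 → … (one orbit).
The orbit structure of x ↦ 30x mod 137: 3 orbits of sizes [68, 68, 1].
n − c = 137 − 3 = 134; sign = (−1)^134 = +1.

+1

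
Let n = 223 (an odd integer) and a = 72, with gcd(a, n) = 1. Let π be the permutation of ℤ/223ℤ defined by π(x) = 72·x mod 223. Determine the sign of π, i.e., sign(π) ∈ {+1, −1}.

+1

Trace 156: π^k(156) = [156, 82, 106, 50, 32, 74, 199] for k=0..6.
π_72 has 3 disjoint cycles with lengths [111, 111, 1] on {0,…,222}.
n − c = 223 − 3 = 220; sign = (−1)^220 = +1.
Via Zolotarev, sign(π_{72}) = (72|223) = +1.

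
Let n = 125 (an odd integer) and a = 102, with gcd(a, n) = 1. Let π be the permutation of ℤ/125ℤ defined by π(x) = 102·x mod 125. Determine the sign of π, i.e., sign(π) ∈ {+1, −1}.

Trace 113: π^k(113) = [113, 26, 27, 4, 33, 116, 82] for k=0..6.
4 cycles of lengths [100, 20, 4, 1].
sign(π) = (−1)^{n − #cycles} = (−1)^{125−4} = (−1)^121 = -1.
Zolotarev: (102|125) = -1, matching the cycle-count sign.

-1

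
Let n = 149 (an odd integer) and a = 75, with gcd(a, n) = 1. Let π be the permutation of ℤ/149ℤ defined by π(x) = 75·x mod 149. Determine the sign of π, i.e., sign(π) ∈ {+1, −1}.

Trace 65: π^k(65) = [65, 107, 128, 64, 32, 16, 8] for k=0..6.
The orbit structure of x ↦ 75x mod 149: 2 orbits of sizes [148, 1].
2 cycles on 149: each ℓ→(−1)^(ℓ−1), product (−1)^147 = -1.

-1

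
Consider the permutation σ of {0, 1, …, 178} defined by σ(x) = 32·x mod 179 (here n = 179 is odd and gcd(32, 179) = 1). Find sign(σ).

-1

Orbit of 131 under x↦32x: [131, 75, 73, 9, 109, 87, 99]… (length divides ord_179(32)).
2 cycles of lengths [178, 1].
n − c = 179 − 2 = 177; sign = (−1)^177 = -1.
The Jacobi symbol (32|179) = -1 (Zolotarev) agrees.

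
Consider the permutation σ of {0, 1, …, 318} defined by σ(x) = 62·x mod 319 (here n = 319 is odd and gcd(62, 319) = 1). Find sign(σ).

Orbit of 257 under x↦62x: [257, 303, 284, 63, 78, 51, 291]… (length divides ord_319(62)).
Decompose π into cycles: lengths [70, 70, 70, 70, 14, 14, 10, 1] (8 cycles, including the fixed point 0).
With 8 cycles on 319 points, sign = (−1)^{319−8} = -1.

-1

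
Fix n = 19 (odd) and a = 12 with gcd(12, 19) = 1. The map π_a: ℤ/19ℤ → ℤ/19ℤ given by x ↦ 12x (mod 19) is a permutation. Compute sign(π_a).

-1

Trace 8: π^k(8) = [8, 1, 12, 11, 18, 7] for k=0..5.
The orbit structure of x ↦ 12x mod 19: 4 orbits of sizes [6, 6, 6, 1].
n − c = 19 − 4 = 15; sign = (−1)^15 = -1.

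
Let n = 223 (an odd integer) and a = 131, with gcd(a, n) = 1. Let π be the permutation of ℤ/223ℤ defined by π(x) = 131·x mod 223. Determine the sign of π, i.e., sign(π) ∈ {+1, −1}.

+1

Trace 115: π^k(115) = [115, 124, 188, 98, 127, 135, 68] for k=0..6.
π_131 has 3 disjoint cycles with lengths [111, 111, 1] on {0,…,222}.
Σ(ℓ_i−1) = 223−3 = 220; sign = (−1)^220 = +1.
The Jacobi symbol (131|223) = +1 (Zolotarev) agrees.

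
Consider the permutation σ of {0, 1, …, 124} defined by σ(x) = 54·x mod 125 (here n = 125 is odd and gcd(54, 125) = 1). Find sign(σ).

Orbit of 89 under x↦54x: [89, 56, 24, 46, 109, 11, 94]… (length divides ord_125(54)).
Decompose π into cycles: lengths [50, 50, 10, 10, 2, 2, 1] (7 cycles, including the fixed point 0).
125 − 7 = 118 transpositions; sign(π) = (−1)^118 = +1.

+1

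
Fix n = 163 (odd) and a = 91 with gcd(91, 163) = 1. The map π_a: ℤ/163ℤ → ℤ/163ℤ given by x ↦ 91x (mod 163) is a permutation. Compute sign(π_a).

Orbit of 115 under x↦91x: [115, 33, 69, 85, 74, 51, 77]… (length divides ord_163(91)).
π_91 has 3 disjoint cycles with lengths [81, 81, 1] on {0,…,162}.
Σ(ℓ_i−1) = 163−3 = 160; sign = (−1)^160 = +1.

+1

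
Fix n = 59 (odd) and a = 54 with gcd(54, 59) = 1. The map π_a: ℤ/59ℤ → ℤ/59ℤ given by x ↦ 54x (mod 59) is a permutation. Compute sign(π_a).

Trace 51: π^k(51) = [51, 40, 36, 56, 15, 43, 21] for k=0..6.
The orbit structure of x ↦ 54x mod 59: 2 orbits of sizes [58, 1].
With 2 cycles on 59 points, sign = (−1)^{59−2} = -1.

-1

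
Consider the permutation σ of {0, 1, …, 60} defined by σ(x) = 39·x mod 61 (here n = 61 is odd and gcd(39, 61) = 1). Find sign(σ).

+1

Orbit of 27 under x↦39x: [27, 16, 14, 58, 5, 12, 41]… (length divides ord_61(39)).
Cycle type of π: 30×2 + 1; total 3 cycles.
With 3 cycles on 61 points, sign = (−1)^{61−3} = +1.
Check: (39/61) = +1 by Zolotarev.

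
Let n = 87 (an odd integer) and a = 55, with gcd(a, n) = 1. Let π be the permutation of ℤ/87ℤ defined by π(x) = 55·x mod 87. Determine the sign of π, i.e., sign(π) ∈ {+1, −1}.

-1

Start at x=85: 85 → 64 → 40 → 25 → 70 → 22 → 79 → … (one orbit).
6 cycles of lengths [28, 28, 28, 1, 1, 1].
87 − 6 = 81 transpositions; sign(π) = (−1)^81 = -1.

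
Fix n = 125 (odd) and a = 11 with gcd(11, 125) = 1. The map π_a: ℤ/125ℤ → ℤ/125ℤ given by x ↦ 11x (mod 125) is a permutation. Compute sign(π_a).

+1

Orbit of 61 under x↦11x: [61, 46, 6, 66, 101, 111, 96]… (length divides ord_125(11)).
The orbit structure of x ↦ 11x mod 125: 13 orbits of sizes [25, 25, 25, 25, 5, 5, 5, 5, 1, 1, 1, 1, 1].
n − c = 125 − 13 = 112; sign = (−1)^112 = +1.
Zolotarev: (11|125) = +1, matching the cycle-count sign.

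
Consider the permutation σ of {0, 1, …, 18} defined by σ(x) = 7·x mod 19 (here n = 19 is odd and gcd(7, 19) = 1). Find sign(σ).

+1

Orbit of 7 under x↦7x: [7, 11, 1]… (length divides ord_19(7)).
Cycle type of π: 3×6 + 1; total 7 cycles.
Σ(ℓ_i−1) = 19−7 = 12; sign = (−1)^12 = +1.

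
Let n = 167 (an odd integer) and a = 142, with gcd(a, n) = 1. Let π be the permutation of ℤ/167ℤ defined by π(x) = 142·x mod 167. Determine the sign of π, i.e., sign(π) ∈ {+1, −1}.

-1

Trace 66: π^k(66) = [66, 20, 1, 142, 124, 73, 12] for k=0..6.
Cycle lengths of π_142 on ℤ/167ℤ: [166, 1]; 2 cycles in total.
With 2 cycles on 167 points, sign = (−1)^{167−2} = -1.
The Jacobi symbol (142|167) = -1 (Zolotarev) agrees.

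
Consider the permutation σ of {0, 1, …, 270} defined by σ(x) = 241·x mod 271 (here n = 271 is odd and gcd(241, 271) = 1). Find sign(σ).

Start at x=100: 100 → 252 → 28 → 244 → 268 → 90 → 10 → … (one orbit).
19 cycles of lengths [15, 15, 15, 15, 15, 15, 15, 15, 15, 15, 15, 15, 15, 15, 15, 15, 15, 15, 1].
n − c = 271 − 19 = 252; sign = (−1)^252 = +1.
(241|271)_J = +1 (Zolotarev's lemma cross-check).

+1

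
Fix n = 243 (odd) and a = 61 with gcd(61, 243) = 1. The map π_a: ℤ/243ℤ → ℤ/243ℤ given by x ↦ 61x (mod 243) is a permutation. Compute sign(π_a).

Orbit of 88 under x↦61x: [88, 22, 127, 214, 175, 226, 178]… (length divides ord_243(61)).
11 cycles of lengths [81, 81, 27, 27, 9, 9, 3, 3, 1, 1, 1].
243 − 11 = 232 transpositions; sign(π) = (−1)^232 = +1.

+1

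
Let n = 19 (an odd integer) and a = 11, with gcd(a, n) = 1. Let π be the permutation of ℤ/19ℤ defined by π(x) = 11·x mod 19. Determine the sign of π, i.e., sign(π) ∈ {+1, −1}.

Orbit of 7 under x↦11x: [7, 1, 11]… (length divides ord_19(11)).
Cycle lengths of π_11 on ℤ/19ℤ: [3, 3, 3, 3, 3, 3, 1]; 7 cycles in total.
Σ(ℓ_i−1) = 19−7 = 12; sign = (−1)^12 = +1.
Via Zolotarev, sign(π_{11}) = (11|19) = +1.

+1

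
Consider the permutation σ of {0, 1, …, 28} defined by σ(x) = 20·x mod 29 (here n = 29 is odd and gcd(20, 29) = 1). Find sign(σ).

Start at x=25: 25 → 7 → 24 → 16 → 1 → 20 → 23 → 25 (one orbit).
The orbit structure of x ↦ 20x mod 29: 5 orbits of sizes [7, 7, 7, 7, 1].
sign(π) = (−1)^{n − #cycles} = (−1)^{29−5} = (−1)^24 = +1.
Check: (20/29) = +1 by Zolotarev.

+1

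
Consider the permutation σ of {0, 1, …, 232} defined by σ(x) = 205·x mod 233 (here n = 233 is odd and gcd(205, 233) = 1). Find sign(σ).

Orbit of 66 under x↦205x: [66, 16, 18, 195, 132, 32, 36]… (length divides ord_233(205)).
The orbit structure of x ↦ 205x mod 233: 3 orbits of sizes [116, 116, 1].
233 − 3 = 230 transpositions; sign(π) = (−1)^230 = +1.
(205|233)_J = +1 (Zolotarev's lemma cross-check).

+1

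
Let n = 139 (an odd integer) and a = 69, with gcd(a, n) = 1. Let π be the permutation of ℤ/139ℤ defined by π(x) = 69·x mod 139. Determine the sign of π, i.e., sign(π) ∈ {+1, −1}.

Start at x=118: 118 → 80 → 99 → 20 → 129 → 5 → 67 → … (one orbit).
The orbit structure of x ↦ 69x mod 139: 3 orbits of sizes [69, 69, 1].
139 − 3 = 136 transpositions; sign(π) = (−1)^136 = +1.
Check: (69/139) = +1 by Zolotarev.

+1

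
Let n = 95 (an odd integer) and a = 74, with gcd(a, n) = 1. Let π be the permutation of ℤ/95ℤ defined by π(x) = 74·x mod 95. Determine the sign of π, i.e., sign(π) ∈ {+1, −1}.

Start at x=39: 39 → 36 → 4 → 11 → 54 → 6 → 64 → … (one orbit).
9 cycles of lengths [18, 18, 18, 18, 9, 9, 2, 2, 1].
9 cycles on 95: each ℓ→(−1)^(ℓ−1), product (−1)^86 = +1.

+1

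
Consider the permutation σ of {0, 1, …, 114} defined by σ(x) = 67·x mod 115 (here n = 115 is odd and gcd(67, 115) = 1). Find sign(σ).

+1

Start at x=102: 102 → 49 → 63 → 81 → 22 → 94 → 88 → … (one orbit).
Cycle lengths of π_67 on ℤ/115ℤ: [44, 44, 22, 4, 1]; 5 cycles in total.
With 5 cycles on 115 points, sign = (−1)^{115−5} = +1.
Check: (67/115) = +1 by Zolotarev.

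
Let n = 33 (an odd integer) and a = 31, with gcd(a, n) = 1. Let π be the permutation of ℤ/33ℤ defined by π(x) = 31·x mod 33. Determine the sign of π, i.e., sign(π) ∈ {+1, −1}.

Orbit of 25 under x↦31x: [25, 16, 1, 31, 4]… (length divides ord_33(31)).
Cycle type of π: 5×6 + 1×3; total 9 cycles.
With 9 cycles on 33 points, sign = (−1)^{33−9} = +1.
Check: (31/33) = +1 by Zolotarev.

+1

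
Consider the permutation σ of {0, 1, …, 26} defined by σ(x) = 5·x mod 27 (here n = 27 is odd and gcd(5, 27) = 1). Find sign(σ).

-1

Start at x=23: 23 → 7 → 8 → 13 → 11 → 1 → 5 → … (one orbit).
π_5 has 4 disjoint cycles with lengths [18, 6, 2, 1] on {0,…,26}.
n − c = 27 − 4 = 23; sign = (−1)^23 = -1.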